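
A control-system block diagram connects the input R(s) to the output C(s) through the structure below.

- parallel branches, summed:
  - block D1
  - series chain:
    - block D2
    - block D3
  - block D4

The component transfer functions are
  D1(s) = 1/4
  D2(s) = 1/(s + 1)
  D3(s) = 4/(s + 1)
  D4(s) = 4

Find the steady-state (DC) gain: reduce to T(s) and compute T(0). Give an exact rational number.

First reduce the diagram to T(s).

Step 1 - combine D2, D3 in series: 4/(s^2 + 2*s + 1)
Step 2 - add D1, (D2*D3), D4 (parallel): (17*s^2 + 34*s + 33)/(4*s^2 + 8*s + 4)
Step 2 gives the overall T(s). Then T(0) = 33/4.

Answer: 33/4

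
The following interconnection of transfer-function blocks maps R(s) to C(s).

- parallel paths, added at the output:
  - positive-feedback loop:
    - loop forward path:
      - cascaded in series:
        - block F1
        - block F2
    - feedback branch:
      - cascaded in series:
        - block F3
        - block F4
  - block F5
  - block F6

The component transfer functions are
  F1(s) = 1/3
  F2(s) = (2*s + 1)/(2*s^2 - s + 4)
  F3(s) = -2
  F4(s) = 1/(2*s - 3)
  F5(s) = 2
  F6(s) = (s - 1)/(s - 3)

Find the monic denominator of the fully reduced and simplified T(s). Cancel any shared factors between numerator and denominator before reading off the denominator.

Reducing step by step:

[1] series reduction of F1, F2 -> (2*s + 1)/(6*s^2 - 3*s + 12)
[2] multiply F3, F4 (series) -> (-2)/(2*s - 3)
[3] close the feedback loop around (F1*F2), (F3*F4) -> (4*s^2 - 4*s - 3)/(12*s^3 - 24*s^2 + 37*s - 34)
[4] combine [(F1*F2)/(1-(F1*F2)*(F3*F4))], F5, F6 in parallel -> (36*s^4 - 152*s^3 + 263*s^2 - 352*s + 247)/(12*s^4 - 60*s^3 + 109*s^2 - 145*s + 102)
Step 4 gives the fully reduced T(s), with no common factor left to cancel. The denominator's leading coefficient is 12, so divide each of its coefficients by 12 to get the monic form.

Answer: s^4 - 5*s^3 + 109*s^2/12 - 145*s/12 + 17/2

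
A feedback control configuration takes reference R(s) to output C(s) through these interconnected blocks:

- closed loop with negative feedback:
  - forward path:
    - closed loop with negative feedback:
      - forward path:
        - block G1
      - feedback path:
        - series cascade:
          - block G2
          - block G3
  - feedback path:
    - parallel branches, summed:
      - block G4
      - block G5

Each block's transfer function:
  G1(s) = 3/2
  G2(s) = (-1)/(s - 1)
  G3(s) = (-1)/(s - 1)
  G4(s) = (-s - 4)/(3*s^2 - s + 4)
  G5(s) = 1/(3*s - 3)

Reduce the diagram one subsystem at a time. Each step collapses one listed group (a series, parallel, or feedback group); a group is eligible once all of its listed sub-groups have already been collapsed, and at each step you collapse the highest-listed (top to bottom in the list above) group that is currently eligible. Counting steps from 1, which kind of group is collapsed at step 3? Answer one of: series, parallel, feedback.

[1] combine G2, G3 in series
[2] feedback reduction of G1, (G2*G3)
[3] parallel reduction of G4, G5
[4] feedback reduction of [G1/(1+G1*(G2*G3))], (G4+G5)
Step 3: parallel.

Answer: parallel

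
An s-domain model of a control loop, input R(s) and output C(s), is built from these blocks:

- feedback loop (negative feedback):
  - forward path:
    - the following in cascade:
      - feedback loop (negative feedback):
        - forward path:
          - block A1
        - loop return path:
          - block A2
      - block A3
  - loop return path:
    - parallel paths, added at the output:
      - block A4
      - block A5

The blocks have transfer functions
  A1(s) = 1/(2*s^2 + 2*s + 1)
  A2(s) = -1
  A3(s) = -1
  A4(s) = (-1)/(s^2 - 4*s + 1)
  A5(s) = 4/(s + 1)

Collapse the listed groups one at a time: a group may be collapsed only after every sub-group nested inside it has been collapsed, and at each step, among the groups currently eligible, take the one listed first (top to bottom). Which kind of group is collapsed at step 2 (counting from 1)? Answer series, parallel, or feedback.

Reducing step by step:

Step 1. collapse the loop (A1 forward, A2 return)
Step 2. multiply [A1/(1+A1*A2)], A3 (series)
Step 3. reduce the parallel group A4, A5
Step 4. feedback reduction of ([A1/(1+A1*A2)]*A3), (A4+A5)
Step 2: series.

Answer: series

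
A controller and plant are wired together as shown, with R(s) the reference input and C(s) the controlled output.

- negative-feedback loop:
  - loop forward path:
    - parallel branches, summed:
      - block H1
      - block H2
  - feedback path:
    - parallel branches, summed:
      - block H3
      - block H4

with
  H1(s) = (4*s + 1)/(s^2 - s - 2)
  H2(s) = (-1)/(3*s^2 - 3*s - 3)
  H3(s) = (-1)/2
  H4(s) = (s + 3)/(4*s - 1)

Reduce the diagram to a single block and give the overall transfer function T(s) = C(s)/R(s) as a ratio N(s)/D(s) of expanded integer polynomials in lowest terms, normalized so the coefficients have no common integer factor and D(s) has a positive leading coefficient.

(1) combine H1, H2 in parallel -> (12*s^3 - 10*s^2 - 14*s - 1)/(3*s^4 - 6*s^3 - 6*s^2 + 9*s + 6)
(2) add H3, H4 (parallel) -> (7 - 2*s)/(8*s - 2)
(3) feedback reduction of (H1+H2), (H3+H4), which is the overall transfer function T(s) = C(s)/R(s) in lowest terms

Final answer: (96*s^4 - 104*s^3 - 92*s^2 + 20*s + 2)/(24*s^5 - 78*s^4 + 68*s^3 + 42*s^2 - 66*s - 19)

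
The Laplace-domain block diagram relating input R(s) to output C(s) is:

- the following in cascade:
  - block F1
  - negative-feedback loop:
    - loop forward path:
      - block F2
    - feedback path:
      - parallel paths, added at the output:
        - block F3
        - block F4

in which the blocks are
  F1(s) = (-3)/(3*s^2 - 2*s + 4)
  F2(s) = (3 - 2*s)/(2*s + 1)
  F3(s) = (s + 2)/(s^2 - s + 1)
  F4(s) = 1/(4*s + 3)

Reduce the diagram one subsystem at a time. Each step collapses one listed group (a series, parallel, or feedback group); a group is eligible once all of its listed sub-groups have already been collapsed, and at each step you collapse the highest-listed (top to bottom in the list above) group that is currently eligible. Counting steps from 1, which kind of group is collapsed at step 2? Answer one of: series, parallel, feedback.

Answer: feedback

Working:
Step 1: parallel reduction of F3, F4
Step 2: feedback reduction of F2, (F3+F4)
Step 3: series reduction of F1, [F2/(1+F2*(F3+F4))]
Step 2: feedback.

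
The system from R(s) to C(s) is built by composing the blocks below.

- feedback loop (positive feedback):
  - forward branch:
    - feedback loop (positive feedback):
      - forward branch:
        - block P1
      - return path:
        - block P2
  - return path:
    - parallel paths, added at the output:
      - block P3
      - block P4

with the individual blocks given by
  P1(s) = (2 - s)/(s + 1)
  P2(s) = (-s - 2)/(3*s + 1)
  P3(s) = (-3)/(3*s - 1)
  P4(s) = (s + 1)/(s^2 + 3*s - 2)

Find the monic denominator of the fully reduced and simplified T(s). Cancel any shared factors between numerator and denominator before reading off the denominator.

Reducing step by step:

(1) collapse the loop (P1 forward, P2 return) gives (-3*s^2 + 5*s + 2)/(2*s^2 + 4*s + 5)
(2) parallel reduction of P3, P4 gives (5 - 7*s)/(3*s^3 + 8*s^2 - 9*s + 2)
(3) feedback reduction of [P1/(1-P1*P2)], (P3+P4) gives (-9*s^5 - 9*s^4 + 73*s^3 - 35*s^2 - 8*s + 4)/(6*s^5 + 28*s^4 + 8*s^3 + 58*s^2 - 48*s)
That last expression is T(s), already simplified. Scaling its denominator by 1/6 (the reciprocal of the leading coefficient) yields the monic denominator.

Answer: s^5 + 14*s^4/3 + 4*s^3/3 + 29*s^2/3 - 8*s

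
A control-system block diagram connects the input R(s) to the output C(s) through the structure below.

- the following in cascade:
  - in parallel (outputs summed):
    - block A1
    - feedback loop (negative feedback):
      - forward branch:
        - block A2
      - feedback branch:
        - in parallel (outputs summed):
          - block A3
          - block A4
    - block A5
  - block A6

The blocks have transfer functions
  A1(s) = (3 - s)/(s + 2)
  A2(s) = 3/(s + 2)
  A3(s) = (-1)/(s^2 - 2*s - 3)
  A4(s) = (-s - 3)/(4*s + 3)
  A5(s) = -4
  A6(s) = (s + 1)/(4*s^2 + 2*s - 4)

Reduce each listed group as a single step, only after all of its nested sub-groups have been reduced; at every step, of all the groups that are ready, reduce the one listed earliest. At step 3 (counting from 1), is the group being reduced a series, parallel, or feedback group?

Answer: parallel

Working:
Step 1: combine A3, A4 in parallel
Step 2: feedback reduction of A2, (A3+A4)
Step 3: add A1, [A2/(1+A2*(A3+A4))], A5 (parallel)
Step 4: reduce the series chain (A1+[A2/(1+A2*(A3+A4))]+A5), A6
At step 3 the group reduced is parallel.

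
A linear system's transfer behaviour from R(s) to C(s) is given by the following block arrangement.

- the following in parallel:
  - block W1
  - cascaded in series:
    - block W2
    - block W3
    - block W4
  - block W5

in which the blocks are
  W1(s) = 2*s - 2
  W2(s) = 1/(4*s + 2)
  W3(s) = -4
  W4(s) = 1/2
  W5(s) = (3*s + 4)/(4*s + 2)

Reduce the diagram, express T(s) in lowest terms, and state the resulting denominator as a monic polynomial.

First reduce the diagram to T(s).

[1] combine W2, W3, W4 in series; result (-1)/(2*s + 1)
[2] sum the parallel branches W1, (W2*W3*W4), W5; result (8*s^2 - s - 2)/(4*s + 2)
That last expression is T(s), already simplified. Scaling its denominator by 1/4 (the reciprocal of the leading coefficient) yields the monic denominator.

Answer: s + 1/2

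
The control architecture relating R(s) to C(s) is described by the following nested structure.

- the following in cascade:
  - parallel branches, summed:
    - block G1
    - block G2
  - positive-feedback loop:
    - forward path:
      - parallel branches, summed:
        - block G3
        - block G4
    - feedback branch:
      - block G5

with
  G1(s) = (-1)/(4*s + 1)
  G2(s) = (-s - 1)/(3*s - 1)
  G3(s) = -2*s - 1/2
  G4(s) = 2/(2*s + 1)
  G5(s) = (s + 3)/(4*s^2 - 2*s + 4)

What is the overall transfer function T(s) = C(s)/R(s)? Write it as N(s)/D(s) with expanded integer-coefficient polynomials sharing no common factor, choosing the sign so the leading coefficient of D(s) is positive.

(1) parallel reduction of G1, G2, giving (-4*s^2 - 8*s)/(12*s^2 - s - 1)
(2) combine G3, G4 in parallel, giving (-8*s^2 - 6*s + 3)/(4*s + 2)
(3) close the feedback loop around (G3+G4), G5, giving (-32*s^4 - 8*s^3 - 8*s^2 - 30*s + 12)/(24*s^3 + 30*s^2 + 27*s - 1)
(4) combine (G1+G2), [(G3+G4)/(1-(G3+G4)*G5)] in series; the result is T(s) itself (integer coefficients, no common factor, positive leading denominator coefficient)

Final answer: (128*s^6 + 288*s^5 + 96*s^4 + 184*s^3 + 192*s^2 - 96*s)/(288*s^5 + 336*s^4 + 270*s^3 - 69*s^2 - 26*s + 1)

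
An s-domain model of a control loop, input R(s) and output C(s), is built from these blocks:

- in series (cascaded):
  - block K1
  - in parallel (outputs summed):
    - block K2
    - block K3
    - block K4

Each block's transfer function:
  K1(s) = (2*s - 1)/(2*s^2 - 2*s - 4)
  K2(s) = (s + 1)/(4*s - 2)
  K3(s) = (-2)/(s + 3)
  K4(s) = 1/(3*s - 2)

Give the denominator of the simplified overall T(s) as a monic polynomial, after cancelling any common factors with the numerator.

Step 1 - parallel reduction of K2, K3, K4, giving (3*s^3 - 10*s^2 + 39*s - 20)/(12*s^3 + 22*s^2 - 38*s + 12)
Step 2 - multiply K1, (K2+K3+K4) (series), giving (3*s^3 - 10*s^2 + 39*s - 20)/(12*s^4 + 16*s^3 - 76*s^2 - 32*s + 48)
That last expression is T(s), already simplified. Scaling its denominator by 1/12 (the reciprocal of the leading coefficient) yields the monic denominator.

Therefore the answer is s^4 + 4*s^3/3 - 19*s^2/3 - 8*s/3 + 4.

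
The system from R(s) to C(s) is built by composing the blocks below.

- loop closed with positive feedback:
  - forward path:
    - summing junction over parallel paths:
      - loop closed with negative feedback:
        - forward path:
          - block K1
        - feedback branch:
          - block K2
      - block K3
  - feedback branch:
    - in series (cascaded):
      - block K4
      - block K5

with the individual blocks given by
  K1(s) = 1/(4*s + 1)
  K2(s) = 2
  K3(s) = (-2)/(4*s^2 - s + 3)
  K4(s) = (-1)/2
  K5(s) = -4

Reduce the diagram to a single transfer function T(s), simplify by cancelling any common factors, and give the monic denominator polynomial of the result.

1. feedback reduction of K1, K2; result 1/(4*s + 3)
2. add [K1/(1+K1*K2)], K3 (parallel); result (4*s^2 - 9*s - 3)/(16*s^3 + 8*s^2 + 9*s + 9)
3. combine K4, K5 in series; result 2
4. feedback reduction of ([K1/(1+K1*K2)]+K3), (K4*K5); result (4*s^2 - 9*s - 3)/(16*s^3 + 27*s + 15)
No further cancellation is possible in the step-4 result, so that is T(s). Its denominator becomes monic after dividing by the leading coefficient 16.

Final answer: s^3 + 27*s/16 + 15/16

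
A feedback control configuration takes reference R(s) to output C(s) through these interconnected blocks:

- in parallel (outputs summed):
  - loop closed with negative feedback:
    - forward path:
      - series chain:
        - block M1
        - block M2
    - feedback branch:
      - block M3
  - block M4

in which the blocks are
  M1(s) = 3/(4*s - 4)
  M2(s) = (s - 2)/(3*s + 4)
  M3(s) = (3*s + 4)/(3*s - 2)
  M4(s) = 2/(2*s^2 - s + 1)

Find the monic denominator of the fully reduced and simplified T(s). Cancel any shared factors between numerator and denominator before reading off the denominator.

(1) reduce the series chain M1, M2: (3*s - 6)/(12*s^2 + 4*s - 16)
(2) apply the feedback formula to (M1*M2), M3: (9*s^2 - 24*s + 12)/(36*s^3 - 3*s^2 - 62*s + 8)
(3) reduce the parallel group [(M1*M2)/(1+(M1*M2)*M3)], M4: (18*s^4 + 15*s^3 + 51*s^2 - 160*s + 28)/(72*s^5 - 42*s^4 - 85*s^3 + 75*s^2 - 70*s + 8)
T(s) is the step-3 result (common factors already cancelled). Leading coefficient of the denominator: 72. Divide through by 72 for the monic polynomial.

Final answer: s^5 - 7*s^4/12 - 85*s^3/72 + 25*s^2/24 - 35*s/36 + 1/9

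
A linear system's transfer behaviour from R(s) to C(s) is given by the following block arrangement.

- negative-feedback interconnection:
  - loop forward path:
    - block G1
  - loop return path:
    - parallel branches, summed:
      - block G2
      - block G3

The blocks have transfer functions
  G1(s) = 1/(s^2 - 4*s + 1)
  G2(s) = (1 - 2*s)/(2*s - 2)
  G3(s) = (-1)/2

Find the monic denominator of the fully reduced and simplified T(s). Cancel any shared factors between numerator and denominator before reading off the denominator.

The answer is s^3 - 5*s^2 + 7*s/2.

Reasoning:
Step 1. combine G2, G3 in parallel; result (2 - 3*s)/(2*s - 2)
Step 2. apply the feedback formula to G1, (G2+G3); result (2*s - 2)/(2*s^3 - 10*s^2 + 7*s)
T(s) is the step-2 result (common factors already cancelled). Leading coefficient of the denominator: 2. Divide through by 2 for the monic polynomial.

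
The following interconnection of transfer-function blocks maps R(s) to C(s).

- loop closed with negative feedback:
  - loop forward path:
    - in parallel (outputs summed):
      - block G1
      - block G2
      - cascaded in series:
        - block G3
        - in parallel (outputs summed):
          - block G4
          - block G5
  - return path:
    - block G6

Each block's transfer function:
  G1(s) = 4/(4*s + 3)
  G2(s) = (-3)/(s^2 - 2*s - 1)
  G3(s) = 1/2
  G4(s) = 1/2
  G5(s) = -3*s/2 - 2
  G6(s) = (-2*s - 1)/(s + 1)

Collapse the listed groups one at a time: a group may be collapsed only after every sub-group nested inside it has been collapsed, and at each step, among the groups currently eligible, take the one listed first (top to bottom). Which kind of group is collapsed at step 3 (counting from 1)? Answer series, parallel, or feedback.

The answer is parallel.

Reasoning:
(1) combine G4, G5 in parallel
(2) reduce the series chain G3, (G4+G5)
(3) sum the parallel branches G1, G2, (G3*(G4+G5))
(4) collapse the loop ((G1+G2+(G3*(G4+G5))) forward, G6 return)
The group at step 3 is a parallel group.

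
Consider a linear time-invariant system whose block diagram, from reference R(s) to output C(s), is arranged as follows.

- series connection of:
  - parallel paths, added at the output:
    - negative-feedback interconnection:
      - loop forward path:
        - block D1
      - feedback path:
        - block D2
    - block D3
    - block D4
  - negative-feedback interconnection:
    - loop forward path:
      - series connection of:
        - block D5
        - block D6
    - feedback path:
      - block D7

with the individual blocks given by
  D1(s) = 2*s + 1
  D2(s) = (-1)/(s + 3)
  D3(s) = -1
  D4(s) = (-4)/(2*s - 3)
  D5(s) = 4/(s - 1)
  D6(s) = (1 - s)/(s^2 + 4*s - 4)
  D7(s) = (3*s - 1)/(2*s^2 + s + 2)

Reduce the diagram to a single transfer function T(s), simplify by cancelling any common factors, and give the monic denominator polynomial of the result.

The answer is s^6 + s^5 - 55*s^4/4 + 13*s^3 + 9*s^2 - 5*s - 6.

Reasoning:
Step 1. close the feedback loop around D1, D2, giving (-2*s^2 - 7*s - 3)/(s - 2)
Step 2. add [D1/(1+D1*D2)], D3, D4 (parallel), giving (-4*s^3 - 10*s^2 + 18*s + 11)/(2*s^2 - 7*s + 6)
Step 3. cascade D5, D6, giving (-4)/(s^2 + 4*s - 4)
Step 4. apply the feedback formula to (D5*D6), D7, giving (-8*s^2 - 4*s - 8)/(2*s^4 + 9*s^3 - 2*s^2 - 8*s - 4)
Step 5. multiply ([D1/(1+D1*D2)]+D3+D4), [(D5*D6)/(1+(D5*D6)*D7)] (series), giving (32*s^5 + 96*s^4 - 72*s^3 - 80*s^2 - 188*s - 88)/(4*s^6 + 4*s^5 - 55*s^4 + 52*s^3 + 36*s^2 - 20*s - 24)
The result of step 5 is T(s) in lowest terms. Its denominator has leading coefficient 4; dividing the denominator through by 4 makes it monic.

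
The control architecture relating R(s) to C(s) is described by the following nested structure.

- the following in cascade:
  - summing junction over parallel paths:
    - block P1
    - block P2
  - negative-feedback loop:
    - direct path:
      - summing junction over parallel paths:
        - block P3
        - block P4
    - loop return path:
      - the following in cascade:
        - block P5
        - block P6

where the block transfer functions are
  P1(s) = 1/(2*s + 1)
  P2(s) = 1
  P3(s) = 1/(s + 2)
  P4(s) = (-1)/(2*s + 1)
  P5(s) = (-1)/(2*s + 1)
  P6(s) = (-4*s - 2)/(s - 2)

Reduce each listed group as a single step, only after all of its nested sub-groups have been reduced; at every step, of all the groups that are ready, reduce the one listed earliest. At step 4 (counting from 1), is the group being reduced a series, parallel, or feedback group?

Reducing step by step:

1. reduce the parallel group P1, P2
2. sum the parallel branches P3, P4
3. multiply P5, P6 (series)
4. collapse the loop ((P3+P4) forward, (P5*P6) return)
5. multiply (P1+P2), [(P3+P4)/(1+(P3+P4)*(P5*P6))] (series)
Step 4: feedback.

Answer: feedback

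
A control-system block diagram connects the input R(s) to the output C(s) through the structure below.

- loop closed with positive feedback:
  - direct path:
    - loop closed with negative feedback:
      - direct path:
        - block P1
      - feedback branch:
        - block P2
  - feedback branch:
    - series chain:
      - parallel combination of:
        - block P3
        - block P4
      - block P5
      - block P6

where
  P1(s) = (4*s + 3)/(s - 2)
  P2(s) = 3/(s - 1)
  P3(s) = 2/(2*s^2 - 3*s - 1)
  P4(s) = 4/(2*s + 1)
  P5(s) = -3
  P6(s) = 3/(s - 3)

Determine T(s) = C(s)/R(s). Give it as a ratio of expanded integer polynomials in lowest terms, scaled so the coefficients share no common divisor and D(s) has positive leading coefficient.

1. collapse the loop (P1 forward, P2 return); result (4*s^2 - s - 3)/(s^2 + 9*s + 11)
2. parallel reduction of P3, P4; result (8*s^2 - 8*s - 2)/(4*s^3 - 4*s^2 - 5*s - 1)
3. cascade (P3+P4), P5, P6; result (-72*s^2 + 72*s + 18)/(4*s^4 - 16*s^3 + 7*s^2 + 14*s + 3)
4. feedback reduction of [P1/(1+P1*P2)], ((P3+P4)*P5*P6) - this is the overall T(s), already in the required normalized form

Answer: (16*s^6 - 68*s^5 + 32*s^4 + 97*s^3 - 23*s^2 - 45*s - 9)/(4*s^6 + 20*s^5 + 195*s^4 - 459*s^3 - 10*s^2 + 415*s + 87)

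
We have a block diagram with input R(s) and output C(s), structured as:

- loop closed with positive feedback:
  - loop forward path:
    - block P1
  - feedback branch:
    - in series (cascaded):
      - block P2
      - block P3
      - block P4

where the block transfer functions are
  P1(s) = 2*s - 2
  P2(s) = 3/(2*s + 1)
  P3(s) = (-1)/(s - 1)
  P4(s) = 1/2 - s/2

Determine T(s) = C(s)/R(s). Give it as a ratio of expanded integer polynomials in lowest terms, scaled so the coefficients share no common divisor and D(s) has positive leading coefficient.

Step 1. combine P2, P3, P4 in series -> 3/(4*s + 2)
Step 2. feedback reduction of P1, (P2*P3*P4), giving the overall T(s)

Therefore the answer is (-4*s^2 + 2*s + 2)/(s - 4).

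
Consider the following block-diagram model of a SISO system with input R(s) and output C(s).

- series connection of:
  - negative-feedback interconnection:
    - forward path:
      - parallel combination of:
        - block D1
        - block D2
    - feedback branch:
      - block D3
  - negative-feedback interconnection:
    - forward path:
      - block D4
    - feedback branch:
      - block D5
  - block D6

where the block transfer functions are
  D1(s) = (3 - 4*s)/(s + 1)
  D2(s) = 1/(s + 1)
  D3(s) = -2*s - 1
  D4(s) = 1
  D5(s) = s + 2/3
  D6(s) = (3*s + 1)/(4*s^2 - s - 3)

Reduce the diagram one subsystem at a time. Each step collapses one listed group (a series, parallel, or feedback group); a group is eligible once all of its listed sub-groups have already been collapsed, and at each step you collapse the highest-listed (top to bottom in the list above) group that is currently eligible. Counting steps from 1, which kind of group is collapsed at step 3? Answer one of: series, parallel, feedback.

(1) combine D1, D2 in parallel
(2) apply the feedback formula to (D1+D2), D3
(3) reduce the feedback loop with forward D4 and return D5
(4) multiply [(D1+D2)/(1+(D1+D2)*D3)], [D4/(1+D4*D5)], D6 (series)
The group at step 3 is a feedback group.

Answer: feedback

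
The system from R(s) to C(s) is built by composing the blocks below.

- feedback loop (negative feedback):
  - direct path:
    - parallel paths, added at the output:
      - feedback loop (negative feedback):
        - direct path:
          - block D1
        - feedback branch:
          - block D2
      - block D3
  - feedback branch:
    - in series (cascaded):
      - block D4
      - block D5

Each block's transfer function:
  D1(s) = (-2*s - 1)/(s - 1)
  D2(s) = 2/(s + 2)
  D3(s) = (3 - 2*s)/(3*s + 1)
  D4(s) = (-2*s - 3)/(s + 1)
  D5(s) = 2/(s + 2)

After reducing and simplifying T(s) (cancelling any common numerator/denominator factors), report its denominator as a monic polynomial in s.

Answer: s^5 + 11*s^4 + 47*s^3/3 + 31*s^2/3 + 86*s/3 + 76/3

Working:
Step 1: close the feedback loop around D1, D2 = (-2*s^2 - 5*s - 2)/(s^2 - 3*s - 4)
Step 2: parallel reduction of [D1/(1+D1*D2)], D3 = (-8*s^3 - 8*s^2 - 12*s - 14)/(3*s^3 - 8*s^2 - 15*s - 4)
Step 3: series reduction of D4, D5 = (-4*s - 6)/(s^2 + 3*s + 2)
Step 4: feedback reduction of ([D1/(1+D1*D2)]+D3), (D4*D5) = (-8*s^5 - 32*s^4 - 52*s^3 - 66*s^2 - 66*s - 28)/(3*s^5 + 33*s^4 + 47*s^3 + 31*s^2 + 86*s + 76)
The result of step 4 is T(s) in lowest terms. Its denominator has leading coefficient 3; dividing the denominator through by 3 makes it monic.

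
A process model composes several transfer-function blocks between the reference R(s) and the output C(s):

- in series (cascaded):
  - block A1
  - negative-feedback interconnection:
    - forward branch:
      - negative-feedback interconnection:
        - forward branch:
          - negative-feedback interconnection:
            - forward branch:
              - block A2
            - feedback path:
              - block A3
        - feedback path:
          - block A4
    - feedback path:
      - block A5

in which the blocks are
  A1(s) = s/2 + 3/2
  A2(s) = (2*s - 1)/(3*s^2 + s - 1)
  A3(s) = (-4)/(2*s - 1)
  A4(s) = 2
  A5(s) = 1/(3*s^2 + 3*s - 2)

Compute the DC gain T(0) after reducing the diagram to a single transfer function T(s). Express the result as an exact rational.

Step 1 - apply the feedback formula to A2, A3; result (2*s - 1)/(3*s^2 + s - 5)
Step 2 - close the feedback loop around [A2/(1+A2*A3)], A4; result (2*s - 1)/(3*s^2 + 5*s - 7)
Step 3 - collapse the loop ([[A2/(1+A2*A3)]/(1+[A2/(1+A2*A3)]*A4)] forward, A5 return); result (6*s^3 + 3*s^2 - 7*s + 2)/(9*s^4 + 24*s^3 - 12*s^2 - 29*s + 13)
Step 4 - reduce the series chain A1, [[[A2/(1+A2*A3)]/(1+[A2/(1+A2*A3)]*A4)]/(1+[[A2/(1+A2*A3)]/(1+[A2/(1+A2*A3)]*A4)]*A5)]; result (6*s^4 + 21*s^3 + 2*s^2 - 19*s + 6)/(18*s^4 + 48*s^3 - 24*s^2 - 58*s + 26)
DC gain: substitute s = 0 into T(s) from step 4: T(0) = 6/26 = 3/13.

Therefore the answer is 3/13.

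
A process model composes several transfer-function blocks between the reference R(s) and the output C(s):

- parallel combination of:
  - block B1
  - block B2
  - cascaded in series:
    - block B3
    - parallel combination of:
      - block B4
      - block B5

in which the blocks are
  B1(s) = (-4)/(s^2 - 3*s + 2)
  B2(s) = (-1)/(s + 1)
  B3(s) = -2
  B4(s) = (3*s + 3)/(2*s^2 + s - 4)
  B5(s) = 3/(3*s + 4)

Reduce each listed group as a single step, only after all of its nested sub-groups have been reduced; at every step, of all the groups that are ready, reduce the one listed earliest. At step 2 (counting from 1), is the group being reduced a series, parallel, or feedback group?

The answer is series.

Reasoning:
1. add B4, B5 (parallel)
2. series reduction of B3, (B4+B5)
3. parallel reduction of B1, B2, (B3*(B4+B5))
At step 2 the group reduced is series.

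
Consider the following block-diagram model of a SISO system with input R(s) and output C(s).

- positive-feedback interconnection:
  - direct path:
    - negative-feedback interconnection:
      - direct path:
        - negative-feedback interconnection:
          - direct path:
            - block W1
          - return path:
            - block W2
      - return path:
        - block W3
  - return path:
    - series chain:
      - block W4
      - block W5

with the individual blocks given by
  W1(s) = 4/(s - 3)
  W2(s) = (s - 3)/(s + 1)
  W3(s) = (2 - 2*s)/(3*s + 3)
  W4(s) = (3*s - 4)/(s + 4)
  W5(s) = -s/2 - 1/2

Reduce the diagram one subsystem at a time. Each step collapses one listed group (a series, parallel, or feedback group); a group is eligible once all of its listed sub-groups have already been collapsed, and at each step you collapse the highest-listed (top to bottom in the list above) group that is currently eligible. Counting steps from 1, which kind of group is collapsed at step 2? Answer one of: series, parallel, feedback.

Step 1. feedback reduction of W1, W2
Step 2. apply the feedback formula to [W1/(1+W1*W2)], W3
Step 3. reduce the series chain W4, W5
Step 4. close the feedback loop around [[W1/(1+W1*W2)]/(1+[W1/(1+W1*W2)]*W3)], (W4*W5)
The group at step 2 is a feedback group.

Hence the answer: feedback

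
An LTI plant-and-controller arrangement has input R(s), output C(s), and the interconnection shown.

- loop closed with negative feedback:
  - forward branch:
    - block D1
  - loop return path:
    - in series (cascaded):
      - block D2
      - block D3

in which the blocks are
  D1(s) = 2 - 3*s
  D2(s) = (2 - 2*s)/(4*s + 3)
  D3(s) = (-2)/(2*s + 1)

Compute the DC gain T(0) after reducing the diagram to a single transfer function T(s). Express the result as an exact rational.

[1] cascade D2, D3: (4*s - 4)/(8*s^2 + 10*s + 3)
[2] close the feedback loop around D1, (D2*D3): (24*s^3 + 14*s^2 - 11*s - 6)/(4*s^2 - 30*s + 5)
That last expression is T(s); at s = 0 only the constant terms survive, so T(0) = -6/5.

Therefore the answer is -6/5.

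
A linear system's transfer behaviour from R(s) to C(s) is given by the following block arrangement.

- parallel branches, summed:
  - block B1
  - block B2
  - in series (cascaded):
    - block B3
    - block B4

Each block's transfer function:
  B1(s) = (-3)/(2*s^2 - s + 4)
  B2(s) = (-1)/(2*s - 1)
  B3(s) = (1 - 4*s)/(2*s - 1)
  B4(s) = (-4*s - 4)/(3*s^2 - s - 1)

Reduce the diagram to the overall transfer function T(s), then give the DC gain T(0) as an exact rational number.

Answer: -15/4

Working:
[1] combine B3, B4 in series = (16*s^2 + 12*s - 4)/(6*s^3 - 5*s^2 - s + 1)
[2] reduce the parallel group B1, B2, (B3*B4) = (26*s^4 - 5*s^3 + 48*s^2 + 58*s - 15)/(12*s^5 - 16*s^4 + 27*s^3 - 17*s^2 - 5*s + 4)
The step-2 result is T(s). Setting s = 0: T(0) = -15/4.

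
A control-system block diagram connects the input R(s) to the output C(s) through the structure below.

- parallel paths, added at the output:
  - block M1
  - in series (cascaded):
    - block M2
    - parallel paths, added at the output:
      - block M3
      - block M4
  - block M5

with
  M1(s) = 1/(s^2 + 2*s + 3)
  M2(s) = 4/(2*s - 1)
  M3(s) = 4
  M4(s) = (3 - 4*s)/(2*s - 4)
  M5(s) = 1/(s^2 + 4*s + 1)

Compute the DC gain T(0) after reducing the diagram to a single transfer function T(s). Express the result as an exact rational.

1. reduce the parallel group M3, M4, giving (4*s - 13)/(2*s - 4)
2. multiply M2, (M3+M4) (series), giving (8*s - 26)/(2*s^2 - 5*s + 2)
3. combine M1, (M2*(M3+M4)), M5 in parallel, giving (8*s^5 + 26*s^4 - 58*s^3 - 218*s^2 - 348*s - 70)/(2*s^6 + 7*s^5 - 4*s^4 - 20*s^3 - 40*s^2 + 13*s + 6)
That last expression is T(s); at s = 0 only the constant terms survive, so T(0) = -70/6 = -35/3.

Hence the answer: -35/3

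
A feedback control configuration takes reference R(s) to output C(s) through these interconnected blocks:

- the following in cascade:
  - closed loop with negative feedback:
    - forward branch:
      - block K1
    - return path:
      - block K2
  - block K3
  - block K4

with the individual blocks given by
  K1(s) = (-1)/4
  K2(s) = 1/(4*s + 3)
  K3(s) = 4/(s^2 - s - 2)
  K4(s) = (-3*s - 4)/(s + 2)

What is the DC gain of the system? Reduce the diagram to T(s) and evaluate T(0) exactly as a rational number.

Step 1 - collapse the loop (K1 forward, K2 return) -> (-4*s - 3)/(16*s + 11)
Step 2 - combine [K1/(1+K1*K2)], K3, K4 in series -> (48*s^2 + 100*s + 48)/(16*s^4 + 27*s^3 - 53*s^2 - 108*s - 44)
Evaluating the step-2 result (the overall T(s)) at s = 0 gives T(0) = 48/(-44) = -12/11.

Therefore the answer is -12/11.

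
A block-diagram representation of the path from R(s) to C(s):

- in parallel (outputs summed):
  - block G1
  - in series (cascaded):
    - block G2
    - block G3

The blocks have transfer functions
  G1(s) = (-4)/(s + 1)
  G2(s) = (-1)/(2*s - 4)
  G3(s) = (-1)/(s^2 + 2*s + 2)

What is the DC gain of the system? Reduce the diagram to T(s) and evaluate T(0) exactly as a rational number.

The answer is -33/8.

Reasoning:
Step 1: combine G2, G3 in series, giving 1/(2*s^3 - 4*s - 8)
Step 2: combine G1, (G2*G3) in parallel, giving (-8*s^3 + 17*s + 33)/(2*s^4 + 2*s^3 - 4*s^2 - 12*s - 8)
The step-2 result is T(s). Setting s = 0: T(0) = 33/(-8) = -33/8.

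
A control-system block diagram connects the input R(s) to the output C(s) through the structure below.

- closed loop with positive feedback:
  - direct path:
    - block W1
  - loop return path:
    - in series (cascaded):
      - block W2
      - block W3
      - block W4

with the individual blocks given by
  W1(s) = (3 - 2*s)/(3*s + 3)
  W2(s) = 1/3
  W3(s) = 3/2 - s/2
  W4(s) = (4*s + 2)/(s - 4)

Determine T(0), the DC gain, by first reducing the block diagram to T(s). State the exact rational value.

First reduce the diagram to T(s).

Step 1: combine W2, W3, W4 in series gives (-2*s^2 + 5*s + 3)/(3*s - 12)
Step 2: apply the feedback formula to W1, (W2*W3*W4) gives (6*s^2 - 33*s + 36)/(4*s^3 - 25*s^2 + 36*s + 45)
Evaluating the step-2 result (the overall T(s)) at s = 0 gives T(0) = 36/45 = 4/5.

Answer: 4/5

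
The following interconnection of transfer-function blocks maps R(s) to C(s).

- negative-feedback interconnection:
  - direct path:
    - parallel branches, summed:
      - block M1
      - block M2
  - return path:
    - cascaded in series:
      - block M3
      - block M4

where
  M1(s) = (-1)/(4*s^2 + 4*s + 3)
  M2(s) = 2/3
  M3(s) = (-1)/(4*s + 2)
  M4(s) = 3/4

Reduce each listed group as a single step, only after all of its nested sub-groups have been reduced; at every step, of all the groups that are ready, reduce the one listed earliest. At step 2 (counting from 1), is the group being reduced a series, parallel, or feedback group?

1. add M1, M2 (parallel)
2. combine M3, M4 in series
3. close the feedback loop around (M1+M2), (M3*M4)
At step 2 the group reduced is series.

Therefore the answer is series.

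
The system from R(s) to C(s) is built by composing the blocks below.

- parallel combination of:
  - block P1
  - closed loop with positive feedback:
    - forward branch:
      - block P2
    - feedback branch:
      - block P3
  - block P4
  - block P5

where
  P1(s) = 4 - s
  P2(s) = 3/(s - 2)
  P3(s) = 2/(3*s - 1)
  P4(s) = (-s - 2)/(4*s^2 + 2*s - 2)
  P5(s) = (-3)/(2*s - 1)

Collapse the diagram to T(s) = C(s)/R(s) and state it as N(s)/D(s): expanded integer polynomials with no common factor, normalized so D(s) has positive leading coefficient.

Step 1: reduce the feedback loop with forward P2 and return P3, giving (9*s - 3)/(3*s^2 - 7*s - 4)
Step 2: sum the parallel branches P1, [P2/(1-P2*P3)], P4, P5; the result is T(s) itself (integer coefficients, no common factor, positive leading denominator coefficient)

Final answer: (-12*s^5 + 70*s^4 - 37*s^3 - 119*s^2 + 76*s + 70)/(12*s^4 - 22*s^3 - 36*s^2 + 6*s + 8)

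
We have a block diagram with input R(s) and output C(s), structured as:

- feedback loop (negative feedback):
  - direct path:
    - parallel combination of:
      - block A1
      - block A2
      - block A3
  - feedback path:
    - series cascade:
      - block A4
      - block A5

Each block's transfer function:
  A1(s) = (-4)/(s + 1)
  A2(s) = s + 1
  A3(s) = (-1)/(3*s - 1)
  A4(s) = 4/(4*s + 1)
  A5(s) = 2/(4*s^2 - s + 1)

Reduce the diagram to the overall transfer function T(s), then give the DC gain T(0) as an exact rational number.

Reducing step by step:

(1) sum the parallel branches A1, A2, A3, giving (3*s^3 + 5*s^2 - 12*s + 2)/(3*s^2 + 2*s - 1)
(2) multiply A4, A5 (series), giving 8/(16*s^3 + 3*s + 1)
(3) feedback reduction of (A1+A2+A3), (A4*A5), giving (48*s^6 + 80*s^5 - 183*s^4 + 50*s^3 - 31*s^2 - 6*s + 2)/(48*s^5 + 32*s^4 + 17*s^3 + 49*s^2 - 97*s + 15)
Evaluating the step-3 result (the overall T(s)) at s = 0 gives T(0) = 2/15.

Answer: 2/15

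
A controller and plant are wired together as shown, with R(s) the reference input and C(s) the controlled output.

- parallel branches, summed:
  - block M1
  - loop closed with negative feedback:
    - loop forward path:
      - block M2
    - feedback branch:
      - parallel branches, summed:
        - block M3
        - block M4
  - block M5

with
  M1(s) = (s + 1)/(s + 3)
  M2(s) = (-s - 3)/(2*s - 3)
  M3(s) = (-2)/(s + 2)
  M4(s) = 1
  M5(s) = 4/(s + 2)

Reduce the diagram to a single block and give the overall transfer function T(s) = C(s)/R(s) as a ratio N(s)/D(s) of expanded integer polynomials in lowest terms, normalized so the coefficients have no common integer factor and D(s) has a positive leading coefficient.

Step 1. parallel reduction of M3, M4 = s/(s + 2)
Step 2. apply the feedback formula to M2, (M3+M4) = (-s^2 - 5*s - 6)/(s^2 - 2*s - 6)
Step 3. parallel reduction of M1, [M2/(1+M2*(M3+M4))], M5 - this is the overall T(s), already in the required normalized form

Final answer: (-5*s^3 - 43*s^2 - 130*s - 120)/(s^4 + 3*s^3 - 10*s^2 - 42*s - 36)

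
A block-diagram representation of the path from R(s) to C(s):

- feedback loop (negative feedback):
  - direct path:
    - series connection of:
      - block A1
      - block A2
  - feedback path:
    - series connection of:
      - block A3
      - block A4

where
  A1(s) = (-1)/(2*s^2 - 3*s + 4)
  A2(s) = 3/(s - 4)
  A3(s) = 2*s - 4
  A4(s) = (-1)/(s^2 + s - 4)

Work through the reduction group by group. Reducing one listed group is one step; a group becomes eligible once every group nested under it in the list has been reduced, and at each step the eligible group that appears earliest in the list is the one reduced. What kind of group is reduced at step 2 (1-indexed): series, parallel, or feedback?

The answer is series.

Reasoning:
(1) reduce the series chain A1, A2
(2) series reduction of A3, A4
(3) apply the feedback formula to (A1*A2), (A3*A4)
Step 2: series.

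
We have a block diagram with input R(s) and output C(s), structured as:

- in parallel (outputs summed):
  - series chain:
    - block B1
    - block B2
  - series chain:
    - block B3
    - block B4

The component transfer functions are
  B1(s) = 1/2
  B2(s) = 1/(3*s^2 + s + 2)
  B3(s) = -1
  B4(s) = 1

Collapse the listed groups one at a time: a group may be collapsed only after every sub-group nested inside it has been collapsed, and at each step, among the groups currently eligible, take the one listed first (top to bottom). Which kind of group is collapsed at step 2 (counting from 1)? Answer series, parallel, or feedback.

Answer: series

Working:
Step 1. reduce the series chain B1, B2
Step 2. series reduction of B3, B4
Step 3. add (B1*B2), (B3*B4) (parallel)
So the answer for step 2 is series.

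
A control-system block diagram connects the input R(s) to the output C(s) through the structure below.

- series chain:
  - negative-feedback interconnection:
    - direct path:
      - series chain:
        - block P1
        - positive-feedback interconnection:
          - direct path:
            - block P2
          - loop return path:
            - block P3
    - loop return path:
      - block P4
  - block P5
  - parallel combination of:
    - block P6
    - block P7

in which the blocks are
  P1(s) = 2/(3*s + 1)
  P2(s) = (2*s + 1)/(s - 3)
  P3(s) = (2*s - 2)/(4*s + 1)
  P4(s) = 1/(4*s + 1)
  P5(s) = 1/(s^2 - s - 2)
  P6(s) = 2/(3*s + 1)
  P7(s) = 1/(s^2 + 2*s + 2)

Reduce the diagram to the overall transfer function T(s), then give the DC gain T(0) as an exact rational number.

Step 1 - reduce the feedback loop with forward P2 and return P3 = (-8*s^2 - 6*s - 1)/(9*s + 1)
Step 2 - combine P1, [P2/(1-P2*P3)] in series = (-16*s^2 - 12*s - 2)/(27*s^2 + 12*s + 1)
Step 3 - close the feedback loop around (P1*[P2/(1-P2*P3)]), P4 = (-16*s^2 - 12*s - 2)/(27*s^2 + 8*s - 1)
Step 4 - combine P6, P7 in parallel = (2*s^2 + 7*s + 5)/(3*s^3 + 7*s^2 + 8*s + 2)
Step 5 - reduce the series chain [(P1*[P2/(1-P2*P3)])/(1+(P1*[P2/(1-P2*P3)])*P4)], P5, (P6+P7) = (-32*s^3 - 104*s^2 - 64*s - 10)/(81*s^6 + 51*s^5 - 157*s^4 - 427*s^3 - 214*s^2 - 18*s + 4)
Evaluating the step-5 result (the overall T(s)) at s = 0 gives T(0) = -10/4 = -5/2.

Final answer: -5/2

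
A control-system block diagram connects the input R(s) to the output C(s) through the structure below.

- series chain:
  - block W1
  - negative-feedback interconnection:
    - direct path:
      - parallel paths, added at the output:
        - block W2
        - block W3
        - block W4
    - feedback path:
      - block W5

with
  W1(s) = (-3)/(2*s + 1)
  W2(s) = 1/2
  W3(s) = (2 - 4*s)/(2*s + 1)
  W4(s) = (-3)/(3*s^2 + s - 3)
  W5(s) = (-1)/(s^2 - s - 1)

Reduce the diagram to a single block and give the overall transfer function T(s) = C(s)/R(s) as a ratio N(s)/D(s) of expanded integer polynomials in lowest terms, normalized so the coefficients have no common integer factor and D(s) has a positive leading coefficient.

Reducing step by step:

Step 1. reduce the parallel group W2, W3, W4, giving (-18*s^3 + 9*s^2 + 11*s - 21)/(12*s^3 + 10*s^2 - 10*s - 6)
Step 2. collapse the loop ((W2+W3+W4) forward, W5 return), giving (-18*s^5 + 27*s^4 + 20*s^3 - 41*s^2 + 10*s + 21)/(12*s^5 - 2*s^4 - 14*s^3 - 15*s^2 + 5*s + 27)
Step 3. combine W1, [(W2+W3+W4)/(1+(W2+W3+W4)*W5)] in series; the result is T(s) itself (integer coefficients, no common factor, positive leading denominator coefficient)

Answer: (54*s^5 - 81*s^4 - 60*s^3 + 123*s^2 - 30*s - 63)/(24*s^6 + 8*s^5 - 30*s^4 - 44*s^3 - 5*s^2 + 59*s + 27)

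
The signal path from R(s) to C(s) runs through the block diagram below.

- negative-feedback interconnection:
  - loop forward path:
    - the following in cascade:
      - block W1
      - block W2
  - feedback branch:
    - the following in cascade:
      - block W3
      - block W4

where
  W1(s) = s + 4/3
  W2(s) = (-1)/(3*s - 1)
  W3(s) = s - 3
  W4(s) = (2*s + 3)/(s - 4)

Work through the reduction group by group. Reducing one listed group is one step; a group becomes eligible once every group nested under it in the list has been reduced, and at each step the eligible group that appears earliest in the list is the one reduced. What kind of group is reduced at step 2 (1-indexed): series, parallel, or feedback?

(1) series reduction of W1, W2
(2) cascade W3, W4
(3) collapse the loop ((W1*W2) forward, (W3*W4) return)
So the answer for step 2 is series.

Therefore the answer is series.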